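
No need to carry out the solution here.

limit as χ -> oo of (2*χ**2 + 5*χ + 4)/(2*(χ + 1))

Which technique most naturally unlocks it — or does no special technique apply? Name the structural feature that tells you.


Verdict: dominant-term comparison — at large χ only the top-degree terms survive; compare the leading terms and the limit falls out. Differentiating the expression as a single quotient would eventually settle it as well; matching dominant growth settles it immediately.


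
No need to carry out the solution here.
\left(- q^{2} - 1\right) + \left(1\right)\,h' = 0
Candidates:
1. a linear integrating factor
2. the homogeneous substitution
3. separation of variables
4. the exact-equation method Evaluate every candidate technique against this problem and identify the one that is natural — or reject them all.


Verdict: no special technique — solved for the derivative, no h appears — this is antidifferentiation in q wearing ODE clothing.
- a linear integrating factor: with the unknown absent the integrating factor is a formality; direct integration is the working structure.
- the homogeneous substitution: the ratio of the variables does not determine the slope.
- separation of variables — any separation here is vacuous (nothing depends on the unknown); direct integration is the honest label.
- the exact-equation method — the unknown never enters the equation — exactness holds emptily, with nothing for the method to add.


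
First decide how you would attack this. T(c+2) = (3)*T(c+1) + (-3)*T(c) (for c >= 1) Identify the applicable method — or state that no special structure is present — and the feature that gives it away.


Best approach: the characteristic-root method — try a geometric ansatz r^c: constant coefficients turn the recurrence into one polynomial equation in r.


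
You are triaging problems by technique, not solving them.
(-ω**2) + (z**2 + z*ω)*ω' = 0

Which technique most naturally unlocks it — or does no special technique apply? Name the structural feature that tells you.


Diagnosis: the homogeneous substitution — solved for the derivative, the right side is unchanged under scaling z and ω together — it depends only on the ratio ω/z, so substitute a single ratio variable. With the right rearrangement (exchanging the roles of the variables where needed), this also fits a Bernoulli template; the homogeneous substitution reads the structure directly.


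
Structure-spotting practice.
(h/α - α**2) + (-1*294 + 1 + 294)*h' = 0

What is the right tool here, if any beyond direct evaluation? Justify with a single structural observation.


Best approach: a linear integrating factor — linear in the unknown with genuine forcing: multiply through by the exponential of the integrated coefficient and the left side closes into one derivative.


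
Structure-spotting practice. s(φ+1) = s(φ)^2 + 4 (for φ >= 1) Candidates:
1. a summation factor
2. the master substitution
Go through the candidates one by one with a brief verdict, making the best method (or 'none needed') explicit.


Diagnosis: no special technique — the unknown sequence enters the update nonlinearly, so no linear method fits the recurrence as written — direct iteration remains.
- a summation factor — the recursion is nonlinear — outside the first-order linear family a summation factor addresses.
- the master substitution: no fixed divisor shrinks the index between calls.


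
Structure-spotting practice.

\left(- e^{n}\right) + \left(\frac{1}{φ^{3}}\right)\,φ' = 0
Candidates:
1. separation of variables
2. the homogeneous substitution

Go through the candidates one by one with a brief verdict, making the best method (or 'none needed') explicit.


Best approach: separation of variables — all dependence on the two variables factors apart, the defining separable shape.
- separation of variables — applicable, and directly so.
- the homogeneous substitution: the slope does not depend on the ratio of the variables alone.


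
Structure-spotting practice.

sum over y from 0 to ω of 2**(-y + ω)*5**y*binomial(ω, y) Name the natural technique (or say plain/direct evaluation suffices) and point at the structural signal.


Technique: the binomial theorem — the binomial coefficients weight matched powers of 5 and 2, which is exactly the expansion of a binomial power.


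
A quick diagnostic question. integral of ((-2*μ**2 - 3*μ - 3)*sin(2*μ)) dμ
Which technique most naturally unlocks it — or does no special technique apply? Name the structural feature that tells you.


Best approach: integration by parts — -2*μ**2 - 3*μ - 3 dies after finitely many derivatives while sin(2*μ) cycles under integration — the tabular/parts setup.


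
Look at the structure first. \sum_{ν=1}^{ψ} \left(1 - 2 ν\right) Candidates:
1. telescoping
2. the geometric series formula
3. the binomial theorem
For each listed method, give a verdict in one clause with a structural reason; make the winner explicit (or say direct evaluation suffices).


Best approach: no special technique — the sum is polynomial through and through; closed forms for each power of ν finish it directly.
- telescoping — in the displayed form, no term reappears at a neighboring index to cancel against.
- the geometric series formula — there is no constant term-to-term ratio.
- the binomial theorem: the terms do not reassemble into a binomial power.


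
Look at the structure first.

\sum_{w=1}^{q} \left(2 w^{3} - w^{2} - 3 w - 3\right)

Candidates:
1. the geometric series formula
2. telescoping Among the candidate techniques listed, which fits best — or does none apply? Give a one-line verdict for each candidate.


Verdict: no special technique — Faulhaber territory: sum each constant-multiple power of w with its closed-form formula, no trick required.
- the geometric series formula: the ratio of consecutive terms depends on the index.
- telescoping — writing out consecutive terms as given produces no pairwise cancellation.


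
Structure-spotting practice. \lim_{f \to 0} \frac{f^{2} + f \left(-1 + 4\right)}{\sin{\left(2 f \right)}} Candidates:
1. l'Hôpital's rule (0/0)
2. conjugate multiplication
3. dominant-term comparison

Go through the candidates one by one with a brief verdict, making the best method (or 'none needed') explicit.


Method: l'Hôpital's rule (0/0) — plug in 0: top and bottom both hit zero, so differentiate each and retry. Expanding numerator and denominator to first order gives the same value — the rule automates exactly that.
- l'Hôpital's rule (0/0): yes — fits the structure here.
- conjugate multiplication: rationalization has no target — no divergent radical difference appears.
- dominant-term comparison — no dominant-degree comparison decides it.


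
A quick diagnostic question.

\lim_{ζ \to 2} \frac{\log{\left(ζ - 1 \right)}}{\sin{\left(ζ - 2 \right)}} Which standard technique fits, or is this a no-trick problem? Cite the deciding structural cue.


Diagnosis: l'Hôpital's rule (0/0) — both numerator and denominator vanish at 2: the genuine 0/0 indeterminate that l'Hôpital exists for. A first-order expansion at the point is an equally standard path; the rule packages it.


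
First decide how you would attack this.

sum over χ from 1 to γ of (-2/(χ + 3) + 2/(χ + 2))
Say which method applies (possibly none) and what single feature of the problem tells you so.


Diagnosis: telescoping — the generic term is a one-step difference of 2/(χ + 2), so partial sums shortcut to endpoint evaluation.


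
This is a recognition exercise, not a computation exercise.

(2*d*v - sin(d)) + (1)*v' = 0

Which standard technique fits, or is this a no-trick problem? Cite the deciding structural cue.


Best approach: a linear integrating factor — v enters only linearly with coefficient 2*d; multiply by exp of the integral of 2*d and the left side becomes one derivative.


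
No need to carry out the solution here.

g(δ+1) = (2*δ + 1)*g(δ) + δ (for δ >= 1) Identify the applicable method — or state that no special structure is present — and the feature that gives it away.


Best approach: a summation factor — first-order linear but the coefficient 2*δ + 1 moves with the index — divide by the cumulative product and telescope.


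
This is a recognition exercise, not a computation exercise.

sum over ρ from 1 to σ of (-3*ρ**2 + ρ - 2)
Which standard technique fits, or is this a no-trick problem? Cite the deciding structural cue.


Verdict: no special technique — every summand is a constant multiple of a power of ρ — apply the standard power-sum identities one degree at a time.


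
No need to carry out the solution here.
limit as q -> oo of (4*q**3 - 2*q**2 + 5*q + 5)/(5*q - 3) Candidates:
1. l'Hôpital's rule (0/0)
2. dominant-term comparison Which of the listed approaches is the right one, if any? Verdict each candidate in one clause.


Best approach: dominant-term comparison — at large q only the top-degree terms survive; compare the leading terms and the limit falls out.
- l'Hôpital's rule (0/0): no 0/0 form appears: written as one quotient, top and bottom both grow without bound, and the ratio is decided by their leading terms.
- dominant-term comparison — yes — fits the structure here.


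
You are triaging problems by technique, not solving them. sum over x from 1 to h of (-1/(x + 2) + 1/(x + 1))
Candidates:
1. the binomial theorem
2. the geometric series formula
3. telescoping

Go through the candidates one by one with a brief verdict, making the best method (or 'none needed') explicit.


Method: telescoping — the summand is 1/(x + 1) minus the same expression shifted by one, so consecutive terms cancel in pairs.
- the binomial theorem: the terms do not reassemble into a binomial power.
- the geometric series formula: dividing successive terms gives an index-dependent quantity, not a constant.
- telescoping — applies; the problem has the shape this method handles.


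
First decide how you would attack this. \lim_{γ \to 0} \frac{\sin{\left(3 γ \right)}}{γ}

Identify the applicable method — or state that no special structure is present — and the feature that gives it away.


Diagnosis: l'Hôpital's rule (0/0) — both numerator and denominator vanish at 0: the genuine 0/0 indeterminate that l'Hôpital exists for. Expanding numerator and denominator to first order gives the same value — the rule automates exactly that.


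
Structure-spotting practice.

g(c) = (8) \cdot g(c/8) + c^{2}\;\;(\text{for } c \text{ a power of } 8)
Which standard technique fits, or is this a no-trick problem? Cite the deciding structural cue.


Diagnosis: the master substitution — the argument shrinks by the factor 8, so measure the index on a logarithmic scale and the recursion becomes a shift.


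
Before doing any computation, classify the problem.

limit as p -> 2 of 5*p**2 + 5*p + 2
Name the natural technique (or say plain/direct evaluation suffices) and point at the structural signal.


Diagnosis: no special technique — no denominator vanishes and nothing blows up at 2: direct substitution is the whole computation.


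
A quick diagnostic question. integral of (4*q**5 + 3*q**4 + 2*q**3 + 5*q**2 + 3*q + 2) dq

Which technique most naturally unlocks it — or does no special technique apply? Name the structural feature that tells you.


Method: no special technique — every term is a constant multiple of a power of q; term-wise power-rule integration needs no preliminary transformation.


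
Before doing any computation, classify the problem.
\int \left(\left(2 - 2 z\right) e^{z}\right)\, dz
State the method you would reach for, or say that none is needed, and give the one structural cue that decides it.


Verdict: integration by parts — differentiate 2 - 2 z, integrate e^{z}: each pass lowers the polynomial degree, so parts terminates.


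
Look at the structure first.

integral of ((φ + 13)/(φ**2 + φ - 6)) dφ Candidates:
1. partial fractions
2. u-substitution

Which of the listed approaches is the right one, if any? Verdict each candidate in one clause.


Method: partial fractions — φ**2 + φ - 6 splits into linear pieces, so the quotient is a sum of simple fractions — decompose before integrating.
- partial fractions: yes — fits the structure here.
- u-substitution — no subexpression of the integrand serves as a whole-integral substitution inner — individual terms may offer their own, but none carries its derivative as a factor of the full integrand; a working change of variable would have to be constructed from outside the expression.


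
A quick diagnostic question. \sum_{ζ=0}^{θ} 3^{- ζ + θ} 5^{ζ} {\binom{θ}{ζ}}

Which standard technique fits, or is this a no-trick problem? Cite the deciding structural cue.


Best approach: the binomial theorem — terms weighting {\binom{θ}{ζ}} against matched powers of 5 and 3 reassemble into (5 + 3)^θ by the binomial theorem.


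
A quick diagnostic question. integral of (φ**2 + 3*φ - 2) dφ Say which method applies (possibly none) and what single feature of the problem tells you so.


Diagnosis: no special technique — scan for structure and find none: constant multiples of powers of φ, integrate directly.


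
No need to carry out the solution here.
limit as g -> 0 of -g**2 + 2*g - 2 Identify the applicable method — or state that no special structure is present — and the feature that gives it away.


Diagnosis: no special technique — the expression is continuous at 0 — substitute and evaluate; no indeterminate form appears.


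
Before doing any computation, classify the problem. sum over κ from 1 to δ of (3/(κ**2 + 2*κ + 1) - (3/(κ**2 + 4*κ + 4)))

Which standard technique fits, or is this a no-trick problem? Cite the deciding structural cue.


Technique: telescoping — the generic term is a one-step difference of 3/(κ**2 + 2*κ + 1), so partial sums shortcut to endpoint evaluation.


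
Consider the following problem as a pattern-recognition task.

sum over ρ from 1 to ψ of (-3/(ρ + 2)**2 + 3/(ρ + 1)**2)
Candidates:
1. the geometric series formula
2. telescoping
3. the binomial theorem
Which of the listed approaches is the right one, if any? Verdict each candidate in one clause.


Method: telescoping — spot the paired structure — each term adds 3/(ρ + 1)**2 and subtracts its successor value, which the next term restores: the definition of a telescoping chain.
- the geometric series formula — no single multiplier carries one term to the next throughout the sum.
- telescoping — yes, a natural case for it.
- the binomial theorem: no binomial coefficients pair up with complementary powers here.


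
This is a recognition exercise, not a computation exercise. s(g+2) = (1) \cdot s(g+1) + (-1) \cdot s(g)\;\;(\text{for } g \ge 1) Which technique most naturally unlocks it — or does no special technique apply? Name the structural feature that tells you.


Verdict: the characteristic-root method — this is the constant-coefficient homogeneous case — the whole solution in g reduces to a polynomial's roots.


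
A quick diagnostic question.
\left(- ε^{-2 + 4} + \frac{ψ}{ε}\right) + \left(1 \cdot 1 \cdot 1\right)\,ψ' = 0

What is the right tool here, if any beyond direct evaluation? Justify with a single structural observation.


Best approach: a linear integrating factor — linear in the unknown with genuine forcing: multiply through by the exponential of the integrated coefficient and the left side closes into one derivative.


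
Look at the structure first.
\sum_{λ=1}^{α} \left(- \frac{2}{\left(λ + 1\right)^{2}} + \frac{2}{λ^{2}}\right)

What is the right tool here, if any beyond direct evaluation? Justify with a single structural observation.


Diagnosis: telescoping — the generic term is a one-step difference of \frac{2}{λ^{2}}, so partial sums shortcut to endpoint evaluation.


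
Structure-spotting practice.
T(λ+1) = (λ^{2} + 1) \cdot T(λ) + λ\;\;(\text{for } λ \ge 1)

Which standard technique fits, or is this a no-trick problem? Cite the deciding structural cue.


Method: a summation factor — because the multiplier λ^{2} + 1 is index-dependent, divide through by its running product and sum the resulting differences.


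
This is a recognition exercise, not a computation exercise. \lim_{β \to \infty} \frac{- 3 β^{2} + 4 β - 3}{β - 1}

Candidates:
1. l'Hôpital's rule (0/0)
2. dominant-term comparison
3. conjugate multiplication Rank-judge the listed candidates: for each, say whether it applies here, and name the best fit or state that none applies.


Verdict: dominant-term comparison — divide by the highest power of β present: lower-order terms vanish and the dominant ratio remains.
- l'Hôpital's rule (0/0) — as a single quotient the expression runs to ∞/∞ at the limit point — an at-infinity form of the rule would apply, though the leading-growth comparison is the direct reading.
- dominant-term comparison — a fit — the right tool for this form.
- conjugate multiplication: no difference of divergent radicals appears, so rationalizing has nothing to cancel.


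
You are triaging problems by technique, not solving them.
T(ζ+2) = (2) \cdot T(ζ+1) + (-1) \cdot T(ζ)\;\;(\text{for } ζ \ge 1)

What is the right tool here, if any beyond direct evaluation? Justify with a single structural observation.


Best approach: the characteristic-root method — try a geometric ansatz r^ζ: constant coefficients turn the recurrence into one polynomial equation in r.


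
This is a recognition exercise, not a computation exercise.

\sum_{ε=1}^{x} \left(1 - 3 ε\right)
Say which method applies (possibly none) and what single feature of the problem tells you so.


Diagnosis: no special technique — the sum is polynomial through and through; closed forms for each power of ε finish it directly.


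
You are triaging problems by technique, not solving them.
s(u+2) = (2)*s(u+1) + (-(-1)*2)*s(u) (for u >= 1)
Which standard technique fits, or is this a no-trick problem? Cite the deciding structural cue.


Technique: the characteristic-root method — fixed numeric weights on consecutive terms and no forcing term added: the root method in its home territory.


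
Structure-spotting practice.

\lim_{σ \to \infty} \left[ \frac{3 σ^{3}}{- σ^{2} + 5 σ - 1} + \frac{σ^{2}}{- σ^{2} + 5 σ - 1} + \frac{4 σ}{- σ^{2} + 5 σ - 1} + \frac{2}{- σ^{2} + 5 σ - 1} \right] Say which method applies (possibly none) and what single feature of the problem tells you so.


Verdict: dominant-term comparison — divide through by the highest power of σ; every lower-order term dies and the dominant terms decide the limit. As a single quotient, the ∞/∞ shape would yield to repeated differentiation as well — the growth comparison gets there in one look.


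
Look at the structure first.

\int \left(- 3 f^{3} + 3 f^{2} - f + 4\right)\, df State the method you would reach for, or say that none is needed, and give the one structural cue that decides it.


Technique: no special technique — scan for structure and find none: constant multiples of powers of f, integrate directly.


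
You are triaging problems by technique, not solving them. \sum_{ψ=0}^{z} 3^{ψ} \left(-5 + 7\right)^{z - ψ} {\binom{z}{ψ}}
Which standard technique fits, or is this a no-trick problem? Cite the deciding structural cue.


Technique: the binomial theorem — the binomial coefficients weight matched powers of 3 and (-5 + 7), which is exactly the expansion of a binomial power.


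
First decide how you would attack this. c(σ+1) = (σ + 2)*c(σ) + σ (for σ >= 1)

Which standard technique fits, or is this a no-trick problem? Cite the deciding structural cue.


Diagnosis: a summation factor — an index-dependent multiplier σ + 2 rules out characteristic roots; a summation factor converts it to a pure difference.


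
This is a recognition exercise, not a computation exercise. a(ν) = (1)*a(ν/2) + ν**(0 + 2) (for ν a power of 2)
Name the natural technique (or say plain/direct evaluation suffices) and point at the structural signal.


Method: the master substitution — treat m = log base 2 of ν as the new clock: one recursion step advances m by one while ν scales by 2.


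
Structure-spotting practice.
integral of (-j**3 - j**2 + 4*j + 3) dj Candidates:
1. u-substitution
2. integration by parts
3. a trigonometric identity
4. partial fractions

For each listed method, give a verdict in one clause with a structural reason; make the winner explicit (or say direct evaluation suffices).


Verdict: no special technique — nothing composite, nothing rational, nothing trigonometric — each constant-multiple power of j integrates by the power rule alone.
- u-substitution: any workable substitution here is cosmetic — the integrand is already in directly integrable form.
- integration by parts: splitting off a factor buys nothing — the integrand integrates directly without parts.
- a trigonometric identity — there is no trigonometric structure at all — the integrand carries no sine or cosine to rewrite.
- partial fractions — there is no rational-function structure to decompose.


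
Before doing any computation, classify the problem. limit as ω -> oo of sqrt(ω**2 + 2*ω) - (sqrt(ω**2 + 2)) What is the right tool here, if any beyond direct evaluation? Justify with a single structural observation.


Verdict: conjugate multiplication — an infinity-minus-infinity difference with a surviving radical — multiply by the conjugate to cancel the divergence.


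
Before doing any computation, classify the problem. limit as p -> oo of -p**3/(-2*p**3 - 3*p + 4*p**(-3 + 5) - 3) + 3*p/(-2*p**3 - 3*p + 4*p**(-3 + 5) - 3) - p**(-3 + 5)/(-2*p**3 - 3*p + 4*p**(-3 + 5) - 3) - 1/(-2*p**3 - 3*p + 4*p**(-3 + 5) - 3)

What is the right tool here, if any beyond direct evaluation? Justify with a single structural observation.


Verdict: dominant-term comparison — as p grows, only the highest-degree terms matter — compare leading terms and read the limit off. As a single quotient, the ∞/∞ shape would yield to repeated differentiation as well — the growth comparison gets there in one look.


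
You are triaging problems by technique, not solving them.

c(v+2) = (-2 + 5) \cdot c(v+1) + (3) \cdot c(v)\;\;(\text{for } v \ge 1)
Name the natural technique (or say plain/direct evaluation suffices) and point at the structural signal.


Diagnosis: the characteristic-root method — shift-invariance with fixed coefficients calls for exponential trials; the characteristic polynomial finds every r^v.


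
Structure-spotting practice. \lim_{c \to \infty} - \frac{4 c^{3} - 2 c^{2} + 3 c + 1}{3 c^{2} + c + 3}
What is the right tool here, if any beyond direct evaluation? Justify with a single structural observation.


Method: dominant-term comparison — at large c only the top-degree terms survive; compare the leading terms and the limit falls out. As a single quotient, the ∞/∞ shape would yield to repeated differentiation as well — the growth comparison gets there in one look.


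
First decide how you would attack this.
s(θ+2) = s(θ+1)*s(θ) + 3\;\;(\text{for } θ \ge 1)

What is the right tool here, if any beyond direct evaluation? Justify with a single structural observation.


Verdict: no special technique — the map from one term to the next is curved, not linear, so linear closed-form machinery does not attach.


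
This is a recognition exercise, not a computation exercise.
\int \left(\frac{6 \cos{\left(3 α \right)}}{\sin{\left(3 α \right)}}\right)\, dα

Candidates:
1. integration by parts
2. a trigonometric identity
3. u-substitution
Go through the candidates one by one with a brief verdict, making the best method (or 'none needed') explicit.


Best approach: u-substitution — differentiating the inner expression \sin{\left(3 α \right)} produces the factor 6 \cos{\left(3 α \right)} up to a constant multiple, so substituting u = \sin{\left(3 α \right)} reduces everything to a one-variable integral in u.
- integration by parts — no split into a nonconstant polynomial times one of the standard kernels — exp, sine, or cosine of a linear argument, or a logarithm — applies here.
- a trigonometric identity — there is no trigonometric structure whose rewriting would simplify the integrand.
- u-substitution — yes — fits the structure here.


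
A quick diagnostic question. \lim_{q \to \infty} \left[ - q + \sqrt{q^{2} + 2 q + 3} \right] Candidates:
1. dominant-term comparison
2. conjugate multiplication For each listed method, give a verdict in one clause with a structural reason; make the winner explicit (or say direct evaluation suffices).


Technique: conjugate multiplication — turning the difference into a conjugate-rationalized ratio makes the limit readable.
- dominant-term comparison: this limit is not decided by comparing leading-term growth at infinity.
- conjugate multiplication: yes, a natural case for it.


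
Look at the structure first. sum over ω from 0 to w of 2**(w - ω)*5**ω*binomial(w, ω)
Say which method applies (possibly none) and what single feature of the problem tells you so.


Diagnosis: the binomial theorem — terms weighting binomial(w, ω) against matched powers of 5 and 2 reassemble into (5 + 2)^w by the binomial theorem.


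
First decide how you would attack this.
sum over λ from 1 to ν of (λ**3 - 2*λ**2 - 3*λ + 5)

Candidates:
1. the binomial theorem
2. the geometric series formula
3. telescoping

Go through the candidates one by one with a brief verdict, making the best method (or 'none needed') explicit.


Method: no special technique — Faulhaber territory: sum each constant-multiple power of λ with its closed-form formula, no trick required.
- the binomial theorem: no binomial coefficients pair with matched powers.
- the geometric series formula — consecutive terms are not related by a fixed multiplier.
- telescoping — in the displayed form, no term reappears at a neighboring index to cancel against.


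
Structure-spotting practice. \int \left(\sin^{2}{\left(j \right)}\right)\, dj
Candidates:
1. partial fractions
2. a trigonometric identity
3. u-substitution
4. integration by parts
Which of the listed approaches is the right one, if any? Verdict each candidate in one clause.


Technique: a trigonometric identity — apply power reduction to \sin^{2}{\left(j \right)}; each application halves the trigonometric degree.
- partial fractions — there is no rational-function structure to decompose.
- a trigonometric identity: a fit — the right tool for this form.
- u-substitution — no subexpression of the integrand pairs with its own derivative as a factor — individual terms may offer their own substitutions, but any change of variable covering the whole integral would have to be constructed from outside the expression.
- integration by parts: not the natural route: no polynomial-kernel product appears — a recursive parts reduction of the trigonometric product exists, but the identity rewrite is direct.


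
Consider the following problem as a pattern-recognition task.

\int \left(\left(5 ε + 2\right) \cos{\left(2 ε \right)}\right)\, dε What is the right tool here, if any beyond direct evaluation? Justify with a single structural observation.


Verdict: integration by parts — the integrand splits as 5 ε + 2 times \cos{\left(2 ε \right)} — repeatedly differentiating the polynomial part kills it, which is the parts ladder.


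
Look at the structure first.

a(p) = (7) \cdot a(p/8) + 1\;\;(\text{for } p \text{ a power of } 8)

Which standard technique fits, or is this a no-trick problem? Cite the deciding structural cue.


Best approach: the master substitution — the argument shrinks by the factor 8, so measure the index on a logarithmic scale and the recursion becomes a shift.


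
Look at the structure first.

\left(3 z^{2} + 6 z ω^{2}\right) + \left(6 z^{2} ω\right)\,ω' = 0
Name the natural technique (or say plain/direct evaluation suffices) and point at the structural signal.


Technique: the exact-equation method — 3 z^{2} + 6 z ω^{2} and 6 z^{2} ω pass the exactness check on the nose, so no integrating factor in z or ω is needed at all.


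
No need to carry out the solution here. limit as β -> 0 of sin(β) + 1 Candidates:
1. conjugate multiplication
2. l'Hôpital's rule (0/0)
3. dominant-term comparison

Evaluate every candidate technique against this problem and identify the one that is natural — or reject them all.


Method: no special technique — the expression is continuous at 0 — substitute and evaluate; no indeterminate form appears.
- conjugate multiplication: the conjugate move applies to radical differences, which this is not.
- l'Hôpital's rule (0/0): evaluation at the point is determinate, so the rule has nothing to repair.
- dominant-term comparison — leading-power comparison does not apply to this form.


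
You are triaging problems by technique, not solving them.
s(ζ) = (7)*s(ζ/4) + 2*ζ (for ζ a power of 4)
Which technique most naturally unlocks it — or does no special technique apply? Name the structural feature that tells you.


Method: the master substitution — a divide-and-conquer shape: argument ζ/4, so change variables with ζ = 4^m and solve the linear version.


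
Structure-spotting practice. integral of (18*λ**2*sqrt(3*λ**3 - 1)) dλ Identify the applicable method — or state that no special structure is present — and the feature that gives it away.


Best approach: u-substitution — viewed as a product, the integrand is a composition evaluated at 3*λ**3 - 1 times (a constant multiple of) that inner expression's derivative, so u = 3*λ**3 - 1 makes it elementary.


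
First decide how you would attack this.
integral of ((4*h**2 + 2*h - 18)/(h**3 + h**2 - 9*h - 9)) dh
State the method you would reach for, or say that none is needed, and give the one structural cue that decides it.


Diagnosis: partial fractions — the factorization of h**3 + h**2 - 9*h - 9 is the whole battle; after it, each term is a table integral.


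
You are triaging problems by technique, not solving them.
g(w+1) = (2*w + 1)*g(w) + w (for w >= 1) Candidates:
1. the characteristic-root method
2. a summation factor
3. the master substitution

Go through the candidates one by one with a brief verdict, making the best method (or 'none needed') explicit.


Technique: a summation factor — first-order, linear, moving coefficient 2*w + 1: the discrete analogue of an integrating factor handles it.
- the characteristic-root method — the coefficients change with the index, which the root method cannot absorb.
- a summation factor — yes, a natural case for it.
- the master substitution — this is shift-type recursion, outside the divide-and-conquer template.


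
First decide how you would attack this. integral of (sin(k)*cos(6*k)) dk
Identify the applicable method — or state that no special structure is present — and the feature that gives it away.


Technique: a trigonometric identity — the identity turns sin(k)*cos(6*k) into two lone cosines/sines, each trivially integrable.


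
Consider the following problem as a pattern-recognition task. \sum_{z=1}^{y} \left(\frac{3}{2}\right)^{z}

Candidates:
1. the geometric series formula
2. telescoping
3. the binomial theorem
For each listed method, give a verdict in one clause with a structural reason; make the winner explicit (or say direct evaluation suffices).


Technique: the geometric series formula — each term is \frac{3}{2} times the previous one, so the geometric-series formula applies directly.
- the geometric series formula: a fit — the right tool for this form.
- telescoping: as presented, consecutive terms share no shifted copy to cancel against — no rewrite is on display to change that.
- the binomial theorem — there is no sum-raised-to-a-power identity hiding in these terms.


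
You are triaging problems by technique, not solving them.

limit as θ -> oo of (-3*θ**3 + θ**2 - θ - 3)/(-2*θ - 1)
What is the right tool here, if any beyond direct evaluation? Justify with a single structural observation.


Technique: dominant-term comparison — as θ grows, only the highest-degree terms matter — compare leading terms and read the limit off. As a single quotient, the ∞/∞ shape would yield to repeated differentiation as well — the growth comparison gets there in one look.


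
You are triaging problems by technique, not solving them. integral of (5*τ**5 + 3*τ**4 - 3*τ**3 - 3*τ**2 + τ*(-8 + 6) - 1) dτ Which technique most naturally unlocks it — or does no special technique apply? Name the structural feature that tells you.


Diagnosis: no special technique — the integrand is a sum of constant multiples of powers of τ — integrate term by term.


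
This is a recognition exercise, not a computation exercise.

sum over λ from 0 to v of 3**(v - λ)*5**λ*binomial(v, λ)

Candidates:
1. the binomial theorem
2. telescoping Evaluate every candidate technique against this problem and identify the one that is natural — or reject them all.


Technique: the binomial theorem — terms weighting binomial(v, λ) against matched powers of 5 and 3 reassemble into (5 + 3)^v by the binomial theorem.
- the binomial theorem: yes — fits the structure here.
- telescoping: in the displayed form, no term reappears at a neighboring index to cancel against.


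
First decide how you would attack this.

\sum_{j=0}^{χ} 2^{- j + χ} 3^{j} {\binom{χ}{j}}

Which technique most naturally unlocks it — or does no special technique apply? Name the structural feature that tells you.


Technique: the binomial theorem — terms weighting {\binom{χ}{j}} against matched powers of 3 and 2 reassemble into (3 + 2)^χ by the binomial theorem.


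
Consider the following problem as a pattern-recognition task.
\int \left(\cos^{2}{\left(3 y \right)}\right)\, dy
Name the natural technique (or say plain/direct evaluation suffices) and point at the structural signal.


Technique: a trigonometric identity — an even power like \cos^{2}{\left(3 y \right)} flattens under the half-angle identity into first-degree cosines you can integrate directly.


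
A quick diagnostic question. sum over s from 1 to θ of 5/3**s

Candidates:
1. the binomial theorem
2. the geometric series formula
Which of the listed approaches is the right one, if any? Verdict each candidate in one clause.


Verdict: the geometric series formula — consecutive terms stand in a fixed index-free ratio — the geometric sum formula closes it.
- the binomial theorem — the terms lack the binomial-coefficient-weighted complementary-power pattern of an expansion.
- the geometric series formula: yes, a natural case for it.


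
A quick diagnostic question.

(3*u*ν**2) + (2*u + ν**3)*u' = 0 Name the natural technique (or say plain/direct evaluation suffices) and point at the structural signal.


Best approach: the exact-equation method — this form is already the differential of something: the matching mixed partials of 3*u*ν**2 and 2*u + ν**3 prove it.


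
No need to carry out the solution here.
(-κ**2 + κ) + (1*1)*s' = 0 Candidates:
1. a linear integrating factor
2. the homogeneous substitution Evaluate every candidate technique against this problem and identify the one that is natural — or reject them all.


Verdict: no special technique — with s absent the equation is not coupled at all: direct integration in κ.
- a linear integrating factor: with the unknown absent the integrating factor is a formality; direct integration is the working structure.
- the homogeneous substitution: the slope changes under joint rescaling, failing the degree-zero test.


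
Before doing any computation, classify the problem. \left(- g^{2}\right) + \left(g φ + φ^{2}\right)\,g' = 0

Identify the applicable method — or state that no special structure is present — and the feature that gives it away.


Verdict: the homogeneous substitution — the slope is degree-zero homogeneous: the ratio substitution v = g/φ collapses it. With the right rearrangement (exchanging the roles of the variables where needed), this also fits a Bernoulli template; the homogeneous substitution reads the structure directly.


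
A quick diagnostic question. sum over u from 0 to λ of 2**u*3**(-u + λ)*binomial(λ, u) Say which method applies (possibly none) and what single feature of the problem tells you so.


Technique: the binomial theorem — binomial coefficients against complementary powers of 2 and 3: recognize the binomial expansion and resum.


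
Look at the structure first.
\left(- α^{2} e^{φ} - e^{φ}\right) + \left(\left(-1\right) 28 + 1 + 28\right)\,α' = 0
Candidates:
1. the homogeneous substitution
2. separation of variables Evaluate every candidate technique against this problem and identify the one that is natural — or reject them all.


Technique: separation of variables — solved for the derivative, the right side splits multiplicatively into a function of each variable alone — divide and integrate each side.
- the homogeneous substitution — the slope is not a function of the ratio of the variables alone.
- separation of variables: yes — fits the structure here.


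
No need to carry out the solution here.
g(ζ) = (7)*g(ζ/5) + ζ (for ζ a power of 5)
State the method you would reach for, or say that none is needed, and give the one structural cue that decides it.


Diagnosis: the master substitution — the index is divided (ζ/5), not shifted — substitute ζ = 5^m to straighten it into a shift recurrence.


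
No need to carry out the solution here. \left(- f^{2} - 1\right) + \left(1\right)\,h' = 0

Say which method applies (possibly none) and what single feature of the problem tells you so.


Verdict: no special technique — the slope is a pure function of f; integrate both sides and be done.


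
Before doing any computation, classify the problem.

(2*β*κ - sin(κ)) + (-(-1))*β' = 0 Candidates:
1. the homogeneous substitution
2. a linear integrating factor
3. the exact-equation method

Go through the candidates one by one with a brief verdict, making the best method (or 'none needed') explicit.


Best approach: a linear integrating factor — the unknown enters only to the first power against a nonzero forcing term — the integrating-factor template applies directly.
- the homogeneous substitution: the ratio substitution does not collapse this equation.
- a linear integrating factor: a fit — the right tool for this form.
- the exact-equation method — exactness fails on the nose — the mixed partials do not match.


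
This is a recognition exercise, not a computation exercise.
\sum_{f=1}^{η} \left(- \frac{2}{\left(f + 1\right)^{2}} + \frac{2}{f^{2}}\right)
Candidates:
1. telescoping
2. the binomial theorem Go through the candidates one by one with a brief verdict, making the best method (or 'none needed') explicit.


Best approach: telescoping — spot the paired structure — each term adds \frac{2}{f^{2}} and subtracts its successor value, which the next term restores: the definition of a telescoping chain.
- telescoping: a fit — the right tool for this form.
- the binomial theorem: the summand does not match any term pattern of an expanded binomial power.


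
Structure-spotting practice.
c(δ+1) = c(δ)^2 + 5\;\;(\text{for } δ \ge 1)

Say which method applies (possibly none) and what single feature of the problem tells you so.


Verdict: no special technique — the unknown enters the rule nonlinearly, not as a weighted sum — no linear method is even well-posed.


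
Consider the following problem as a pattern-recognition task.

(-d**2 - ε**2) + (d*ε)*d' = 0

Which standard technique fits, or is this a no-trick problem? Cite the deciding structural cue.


Method: the homogeneous substitution — scaling ε and d together leaves the slope fixed — it depends only on d/ε, so substitute the ratio. Rearranged, this also fits the Bernoulli template directly; the homogeneous substitution reads the structure without the rearrangement.
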